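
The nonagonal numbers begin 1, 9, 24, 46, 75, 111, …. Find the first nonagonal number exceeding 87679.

Solve n(7n−5)/2 > 87679 for integer n.
The largest n with value ≤ 87679 is 158 (since 86979 ≤ 87679 < 88086), so the first above is n = 159, value 88086.

88086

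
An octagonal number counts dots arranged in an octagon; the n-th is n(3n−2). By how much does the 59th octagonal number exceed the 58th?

Consecutive octagonal numbers differ by 6n − 5: here 6·59 − 5 = 349.

349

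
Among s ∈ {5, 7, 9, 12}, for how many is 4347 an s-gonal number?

s = 5: P(5, 54) = 4347. ✓
s = 7: P(7, 42) = 4347. ✓
s = 9: P(9, 35) = 4200 and P(9, 36) = 4446; 4347 is not s-gonal.
s = 12: P(12, 29) = 4089 and P(12, 30) = 4380; 4347 is not s-gonal.
Hits: s ∈ {5, 7} → 2.

2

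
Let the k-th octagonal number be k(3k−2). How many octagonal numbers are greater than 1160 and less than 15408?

The n-th octagonal number is n(3n−2).
Smallest index with value > 1160: n = 21 (giving 1281).
Largest index with value < 15408: n = 71 (giving 14981).
Indices 21 through 71: 51 terms.

51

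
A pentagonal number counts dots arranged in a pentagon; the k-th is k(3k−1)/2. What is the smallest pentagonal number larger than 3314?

Solve n(3n−1)/2 > 3314 for integer n.
The largest n with value ≤ 3314 is 47 (since 3290 ≤ 3314 < 3432), so the first above is n = 48, value 3432.

3432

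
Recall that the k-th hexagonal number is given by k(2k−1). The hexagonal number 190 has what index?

Set n(2n−1) = 190, giving 2n² − n − 190 = 0.
The discriminant is 1 + 8·190 = 1521, and √1521 = 39.
So n = (1 + 39) / 4 = 40/4 = 10.

10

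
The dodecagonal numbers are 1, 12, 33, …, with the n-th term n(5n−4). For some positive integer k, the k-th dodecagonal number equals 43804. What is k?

94

Set n(5n−4) = 43804, giving 5n² − 4n − 43804 = 0.
The discriminant is 16 + 20·43804 = 876096, and √876096 = 936.
So n = (4 + 936) / 10 = 940/10 = 94.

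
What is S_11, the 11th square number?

121

The 11th square number is n² with n = 11.
11² = 121.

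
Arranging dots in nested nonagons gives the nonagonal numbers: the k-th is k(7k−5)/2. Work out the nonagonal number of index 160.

160·(7·160 − 5)/2 = 160·1115/2 = 89200.

89200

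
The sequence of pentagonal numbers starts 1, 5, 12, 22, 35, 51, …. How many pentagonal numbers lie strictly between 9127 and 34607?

The n-th pentagonal number is n(3n−1)/2.
Smallest index with value > 9127: n = 79 (giving 9322).
Largest index with value < 34607: n = 152 (giving 34580).
Indices 79 through 152: 74 terms.

74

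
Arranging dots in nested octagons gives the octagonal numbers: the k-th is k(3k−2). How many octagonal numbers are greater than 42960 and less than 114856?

The n-th octagonal number is n(3n−2).
Smallest index with value > 42960: n = 121 (giving 43681).
Largest index with value < 114856: n = 195 (giving 113685).
Indices 121 through 195: 75 terms.

75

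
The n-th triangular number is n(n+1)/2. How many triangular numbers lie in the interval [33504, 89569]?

The n-th triangular number is n(n+1)/2.
Smallest index with value ≥ 33504: n = 259 (giving 33670).
Largest index with value ≤ 89569: n = 422 (giving 89253).
Indices 259 through 422: 164 terms.

164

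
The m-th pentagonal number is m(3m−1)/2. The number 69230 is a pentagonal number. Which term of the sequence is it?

215

Set n(3n−1)/2 = 69230, giving 3n² − n − 138460 = 0.
The discriminant is 1 + 24·69230 = 1661521, and √1661521 = 1289.
So n = (1 + 1289) / 6 = 1290/6 = 215.
Check: 215·(3·215 − 1)/2 = 69230. ✓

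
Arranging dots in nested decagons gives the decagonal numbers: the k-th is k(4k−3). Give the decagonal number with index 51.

51·(4·51 − 3) = 51·201 = 10251.

10251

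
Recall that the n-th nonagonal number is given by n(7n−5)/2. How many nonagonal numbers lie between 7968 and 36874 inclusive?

The n-th nonagonal number is n(7n−5)/2.
Smallest index with value ≥ 7968: n = 49 (giving 8281).
Largest index with value ≤ 36874: n = 103 (giving 36874).
Indices 49 through 103: 55 terms.

55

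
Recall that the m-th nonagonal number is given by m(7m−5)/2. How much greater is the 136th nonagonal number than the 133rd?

2817

136·(7·136 − 5)/2 = 64396 and 133·(7·133 − 5)/2 = 61579.
Difference: 64396 − 61579 = 2817.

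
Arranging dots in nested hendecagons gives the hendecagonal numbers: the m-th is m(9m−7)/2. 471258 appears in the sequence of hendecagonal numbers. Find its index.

Set n(9n−7)/2 = 471258, giving 9n² − 7n − 942516 = 0.
The discriminant is 49 + 72·471258 = 33930625, and √33930625 = 5825.
So n = (7 + 5825) / 18 = 5832/18 = 324.

324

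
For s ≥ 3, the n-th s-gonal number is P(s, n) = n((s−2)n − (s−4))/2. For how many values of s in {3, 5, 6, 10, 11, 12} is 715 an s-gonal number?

2

s = 3: P(3, 37) = 703 and P(3, 38) = 741; 715 is not s-gonal.
s = 5: P(5, 22) = 715. ✓
s = 6: P(6, 19) = 703 and P(6, 20) = 780; 715 is not s-gonal.
s = 10: P(10, 13) = 637 and P(10, 14) = 742; 715 is not s-gonal.
s = 11: P(11, 13) = 715. ✓
s = 12: P(12, 12) = 672 and P(12, 13) = 793; 715 is not s-gonal.
Hits: s ∈ {5, 11} → 2.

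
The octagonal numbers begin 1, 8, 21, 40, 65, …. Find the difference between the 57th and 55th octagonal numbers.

668

57·(3·57 − 2) = 9633 and 55·(3·55 − 2) = 8965.
Difference: 9633 − 8965 = 668.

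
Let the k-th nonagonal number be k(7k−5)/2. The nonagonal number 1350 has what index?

20

Set n(7n−5)/2 = 1350, giving 7n² − 5n − 2700 = 0.
The discriminant is 25 + 56·1350 = 75625, and √75625 = 275.
So n = (5 + 275) / 14 = 280/14 = 20.
Check: 20·(7·20 − 5)/2 = 1350. ✓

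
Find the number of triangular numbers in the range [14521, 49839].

The n-th triangular number is n(n+1)/2.
Smallest index with value ≥ 14521: n = 170 (giving 14535).
Largest index with value ≤ 49839: n = 315 (giving 49770).
Indices 170 through 315: 146 terms.

146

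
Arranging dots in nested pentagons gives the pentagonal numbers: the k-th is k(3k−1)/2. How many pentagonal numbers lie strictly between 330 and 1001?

10

The n-th pentagonal number is n(3n−1)/2.
Smallest index with value > 330: n = 16 (giving 376).
Largest index with value < 1001: n = 25 (giving 925).
Indices 16 through 25: 10 terms.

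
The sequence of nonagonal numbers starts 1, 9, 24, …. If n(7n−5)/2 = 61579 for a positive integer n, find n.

Set n(7n−5)/2 = 61579, giving 7n² − 5n − 123158 = 0.
The discriminant is 25 + 56·61579 = 3448449, and √3448449 = 1857.
So n = (5 + 1857) / 14 = 1862/14 = 133.

133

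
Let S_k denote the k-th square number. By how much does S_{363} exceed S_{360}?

363² = 131769 and 360² = 129600.
Difference: 131769 − 129600 = 2169.

2169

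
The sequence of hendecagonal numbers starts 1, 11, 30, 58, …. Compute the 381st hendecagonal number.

381·(9·381 − 7)/2 = 381·3422/2 = 381·1711 = 651891.

651891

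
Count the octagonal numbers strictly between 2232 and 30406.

The n-th octagonal number is n(3n−2).
Smallest index with value > 2232: n = 28 (giving 2296).
Largest index with value < 30406: n = 101 (giving 30401).
Indices 28 through 101: 74 terms.

74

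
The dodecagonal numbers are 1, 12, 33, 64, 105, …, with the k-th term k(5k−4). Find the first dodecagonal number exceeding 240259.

Solve n(5n−4) > 240259 for integer n.
The largest n with value ≤ 240259 is 219 (since 238929 ≤ 240259 < 241120), so the first above is n = 220, value 241120.

241120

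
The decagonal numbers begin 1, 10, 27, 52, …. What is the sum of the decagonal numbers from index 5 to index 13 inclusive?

2913

Σ i(4i−3) = 4Σi² − 3Σi over i = 5..13.
Σi = 91 − 10 = 81 and Σi² = 819 − 30 = 789.
4·789 − 3·81 = 2913.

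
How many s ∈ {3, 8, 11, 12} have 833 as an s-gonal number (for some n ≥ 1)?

2

s = 3: P(3, 40) = 820 and P(3, 41) = 861; 833 is not s-gonal.
s = 8: P(8, 17) = 833. ✓
s = 11: P(11, 14) = 833. ✓
s = 12: P(12, 13) = 793 and P(12, 14) = 924; 833 is not s-gonal.
Hits: s ∈ {8, 11} → 2.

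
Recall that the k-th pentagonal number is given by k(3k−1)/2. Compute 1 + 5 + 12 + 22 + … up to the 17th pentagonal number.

Σ i(3i−1)/2 = (3Σi² − Σi) / 2 over i = 1..17.
Σi = 153 and Σi² = 1785.
(3·1785 − 1·153) / 2 = 5202/2 = 2601.

2601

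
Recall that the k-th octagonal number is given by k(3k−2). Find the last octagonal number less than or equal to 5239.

5208

Solve n(3n−2) ≤ 5239 for integer n.
n = 42 gives 5208 ≤ 5239, while n = 43 gives 5461 > 5239; so the answer is 5208.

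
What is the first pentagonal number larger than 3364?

3432

Solve n(3n−1)/2 > 3364 for integer n.
The largest n with value ≤ 3364 is 47 (since 3290 ≤ 3364 < 3432), so the first above is n = 48, value 3432.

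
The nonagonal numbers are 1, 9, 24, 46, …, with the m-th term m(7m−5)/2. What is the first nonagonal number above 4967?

Solve n(7n−5)/2 > 4967 for integer n.
The largest n with value ≤ 4967 is 38 (since 4959 ≤ 4967 < 5226), so the first above is n = 39, value 5226.

5226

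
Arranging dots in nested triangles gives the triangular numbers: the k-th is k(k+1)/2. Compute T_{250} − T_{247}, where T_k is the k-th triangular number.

250·251/2 = 31375 and 247·248/2 = 30628.
Difference: 31375 − 30628 = 747.

747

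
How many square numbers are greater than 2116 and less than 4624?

21

The n-th square number is n².
Smallest index with value > 2116: n = 47 (giving 2209).
Largest index with value < 4624: n = 67 (giving 4489).
Indices 47 through 67: 21 terms.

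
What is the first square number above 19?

Solve n² > 19 for integer n.
The largest n with value ≤ 19 is 4 (since 16 ≤ 19 < 25), so the first above is n = 5, value 25.

25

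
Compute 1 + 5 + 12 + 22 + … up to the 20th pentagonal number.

4200

Σ i(3i−1)/2 = (3Σi² − Σi) / 2 over i = 1..20.
Σi = 210 and Σi² = 2870.
(3·2870 − 1·210) / 2 = 8400/2 = 4200.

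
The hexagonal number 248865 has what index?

353

Set n(2n−1) = 248865, giving 2n² − n − 248865 = 0.
The discriminant is 1 + 8·248865 = 1990921, and √1990921 = 1411.
So n = (1 + 1411) / 4 = 1412/4 = 353.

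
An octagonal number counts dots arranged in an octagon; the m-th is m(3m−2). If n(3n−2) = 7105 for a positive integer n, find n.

Set n(3n−2) = 7105, giving 3n² − 2n − 7105 = 0.
The discriminant is 4 + 12·7105 = 85264, and √85264 = 292.
So n = (2 + 292) / 6 = 294/6 = 49.

49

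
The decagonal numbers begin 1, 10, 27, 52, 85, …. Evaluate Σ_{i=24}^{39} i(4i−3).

Σ i(4i−3) = 4Σi² − 3Σi over i = 24..39.
Σi = 780 − 276 = 504 and Σi² = 20540 − 4324 = 16216.
4·16216 − 3·504 = 63352.

63352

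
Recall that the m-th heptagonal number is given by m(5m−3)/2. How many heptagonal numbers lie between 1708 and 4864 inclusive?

18

The n-th heptagonal number is n(5n−3)/2.
Smallest index with value ≥ 1708: n = 27 (giving 1782).
Largest index with value ≤ 4864: n = 44 (giving 4774).
Indices 27 through 44: 18 terms.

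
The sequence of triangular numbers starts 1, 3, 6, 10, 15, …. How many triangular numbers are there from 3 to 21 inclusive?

5

The n-th triangular number is n(n+1)/2.
Smallest index with value ≥ 3: n = 2 (giving 3).
Largest index with value ≤ 21: n = 6 (giving 21).
Indices 2 through 6: 5 terms.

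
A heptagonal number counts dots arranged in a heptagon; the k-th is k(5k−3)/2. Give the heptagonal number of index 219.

The 219th heptagonal number is n(5n−3)/2 with n = 219.
219·(5·219 − 3)/2 = 219·1092/2 = 219·546 = 119574.

119574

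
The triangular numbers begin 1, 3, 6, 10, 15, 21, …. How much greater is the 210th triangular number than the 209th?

Consecutive triangular numbers differ by n: T_{210} − T_{209} = 210.

210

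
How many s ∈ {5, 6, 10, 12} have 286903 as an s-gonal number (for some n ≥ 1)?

s = 5: P(5, 437) = 286235 and P(5, 438) = 287547; 286903 is not s-gonal.
s = 6: P(6, 379) = 286903. ✓
s = 10: P(10, 268) = 286492 and P(10, 269) = 288637; 286903 is not s-gonal.
s = 12: P(12, 239) = 284649 and P(12, 240) = 287040; 286903 is not s-gonal.
Hits: s ∈ {6} → 1.

1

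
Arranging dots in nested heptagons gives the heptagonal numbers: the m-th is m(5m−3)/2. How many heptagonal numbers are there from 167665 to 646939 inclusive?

250

The n-th heptagonal number is n(5n−3)/2.
Smallest index with value ≥ 167665: n = 260 (giving 168610).
Largest index with value ≤ 646939: n = 509 (giving 646939).
Indices 260 through 509: 250 terms.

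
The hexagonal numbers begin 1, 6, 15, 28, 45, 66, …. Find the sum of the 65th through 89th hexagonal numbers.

Σ i(2i−1) = 2Σi² − Σi over i = 65..89.
Σi = 4005 − 2080 = 1925 and Σi² = 238965 − 89440 = 149525.
2·149525 − 1·1925 = 297125.

297125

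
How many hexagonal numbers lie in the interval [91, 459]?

9

The n-th hexagonal number is n(2n−1).
Smallest index with value ≥ 91: n = 7 (giving 91).
Largest index with value ≤ 459: n = 15 (giving 435).
Indices 7 through 15: 9 terms.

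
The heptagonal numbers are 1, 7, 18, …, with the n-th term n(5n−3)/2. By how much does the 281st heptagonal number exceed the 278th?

4188

281·(5·281 − 3)/2 = 196981 and 278·(5·278 − 3)/2 = 192793.
Difference: 196981 − 192793 = 4188.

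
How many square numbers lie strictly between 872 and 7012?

The n-th square number is n².
Smallest index with value > 872: n = 30 (giving 900).
Largest index with value < 7012: n = 83 (giving 6889).
Indices 30 through 83: 54 terms.

54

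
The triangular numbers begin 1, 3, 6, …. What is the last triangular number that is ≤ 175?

171

Solve n(n+1)/2 ≤ 175 for integer n.
n = 18 gives 171 ≤ 175, while n = 19 gives 190 > 175; so the answer is 171.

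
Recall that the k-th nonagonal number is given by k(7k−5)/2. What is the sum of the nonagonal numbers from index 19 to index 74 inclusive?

Σ i(7i−5)/2 = (7Σi² − 5Σi) / 2 over i = 19..74.
Σi = 2775 − 171 = 2604 and Σi² = 137825 − 2109 = 135716.
(7·135716 − 5·2604) / 2 = 936992/2 = 468496.

468496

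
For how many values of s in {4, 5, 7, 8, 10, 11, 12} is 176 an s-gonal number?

s = 4: P(4, 13) = 169 and P(4, 14) = 196; 176 is not s-gonal.
s = 5: P(5, 11) = 176. ✓
s = 7: P(7, 8) = 148 and P(7, 9) = 189; 176 is not s-gonal.
s = 8: P(8, 8) = 176. ✓
s = 10: P(10, 7) = 175 and P(10, 8) = 232; 176 is not s-gonal.
s = 11: P(11, 6) = 141 and P(11, 7) = 196; 176 is not s-gonal.
s = 12: P(12, 6) = 156 and P(12, 7) = 217; 176 is not s-gonal.
Hits: s ∈ {5, 8} → 2.

2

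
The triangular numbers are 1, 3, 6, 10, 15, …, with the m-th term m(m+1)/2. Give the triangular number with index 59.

59·60/2 = 3540/2 = 1770.

1770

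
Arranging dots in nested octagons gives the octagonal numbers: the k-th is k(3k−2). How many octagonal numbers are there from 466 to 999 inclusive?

6

The n-th octagonal number is n(3n−2).
Smallest index with value ≥ 466: n = 13 (giving 481).
Largest index with value ≤ 999: n = 18 (giving 936).
Indices 13 through 18: 6 terms.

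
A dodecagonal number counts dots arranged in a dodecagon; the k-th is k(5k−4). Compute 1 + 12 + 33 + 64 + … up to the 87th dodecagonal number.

Σ i(5i−4) = 5Σi² − 4Σi over i = 1..87.
Σi = 3828 and Σi² = 223300.
5·223300 − 4·3828 = 1101188.

1101188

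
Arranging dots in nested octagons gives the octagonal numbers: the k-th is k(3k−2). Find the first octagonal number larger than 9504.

9633

Solve n(3n−2) > 9504 for integer n.
The largest n with value ≤ 9504 is 56 (since 9296 ≤ 9504 < 9633), so the first above is n = 57, value 9633.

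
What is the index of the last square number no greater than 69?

8

Solve n² ≤ 69 for integer n.
n = 8 gives 64 ≤ 69, while n = 9 gives 81 > 69; so the answer is index 8.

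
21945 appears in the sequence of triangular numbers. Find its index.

209

Set n(n+1)/2 = 21945, giving n² + n − 43890 = 0.
The discriminant is 1 + 8·21945 = 175561, and √175561 = 419.
So n = (-1 + 419) / 2 = 418/2 = 209.
Check: 209·210/2 = 21945. ✓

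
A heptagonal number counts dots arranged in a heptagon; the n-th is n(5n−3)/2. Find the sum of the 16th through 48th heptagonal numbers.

Σ i(5i−3)/2 = (5Σi² − 3Σi) / 2 over i = 16..48.
Σi = 1176 − 120 = 1056 and Σi² = 38024 − 1240 = 36784.
(5·36784 − 3·1056) / 2 = 180752/2 = 90376.

90376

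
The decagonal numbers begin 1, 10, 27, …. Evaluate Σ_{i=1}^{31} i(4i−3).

40176

Σ i(4i−3) = 4Σi² − 3Σi over i = 1..31.
Σi = 496 and Σi² = 10416.
4·10416 − 3·496 = 40176.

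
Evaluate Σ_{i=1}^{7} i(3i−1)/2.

Σ i(3i−1)/2 = (3Σi² − Σi) / 2 over i = 1..7.
Σi = 28 and Σi² = 140.
(3·140 − 1·28) / 2 = 392/2 = 196.

196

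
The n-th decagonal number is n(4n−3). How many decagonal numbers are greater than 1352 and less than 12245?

The n-th decagonal number is n(4n−3).
Smallest index with value > 1352: n = 19 (giving 1387).
Largest index with value < 12245: n = 55 (giving 11935).
Indices 19 through 55: 37 terms.

37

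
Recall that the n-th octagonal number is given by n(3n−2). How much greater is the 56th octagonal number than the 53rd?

56·(3·56 − 2) = 9296 and 53·(3·53 − 2) = 8321.
Difference: 9296 − 8321 = 975.

975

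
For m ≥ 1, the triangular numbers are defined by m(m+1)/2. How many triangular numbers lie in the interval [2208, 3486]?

The n-th triangular number is n(n+1)/2.
Smallest index with value ≥ 2208: n = 66 (giving 2211).
Largest index with value ≤ 3486: n = 83 (giving 3486).
Indices 66 through 83: 18 terms.

18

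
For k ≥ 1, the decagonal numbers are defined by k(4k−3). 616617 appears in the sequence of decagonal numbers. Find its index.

393

Set n(4n−3) = 616617, giving 4n² − 3n − 616617 = 0.
The discriminant is 9 + 16·616617 = 9865881, and √9865881 = 3141.
So n = (3 + 3141) / 8 = 3144/8 = 393.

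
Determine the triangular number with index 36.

666

36·37/2 = 1332/2 = 666.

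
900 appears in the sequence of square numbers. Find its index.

30

We need n² = 900, so n = √900 = 30.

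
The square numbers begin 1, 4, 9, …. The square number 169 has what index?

13

We need n² = 169, so n = √169 = 13.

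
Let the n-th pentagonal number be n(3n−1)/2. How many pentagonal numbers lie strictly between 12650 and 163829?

The n-th pentagonal number is n(3n−1)/2.
Smallest index with value > 12650: n = 93 (giving 12927).
Largest index with value < 163829: n = 330 (giving 163185).
Indices 93 through 330: 238 terms.

238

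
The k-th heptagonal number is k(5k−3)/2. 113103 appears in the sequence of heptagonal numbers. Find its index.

Set n(5n−3)/2 = 113103, giving 5n² − 3n − 226206 = 0.
The discriminant is 9 + 40·113103 = 4524129, and √4524129 = 2127.
So n = (3 + 2127) / 10 = 2130/10 = 213.

213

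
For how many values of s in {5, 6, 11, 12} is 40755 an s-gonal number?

2

s = 5: P(5, 165) = 40755. ✓
s = 6: P(6, 143) = 40755. ✓
s = 11: P(11, 95) = 40280 and P(11, 96) = 41136; 40755 is not s-gonal.
s = 12: P(12, 90) = 40140 and P(12, 91) = 41041; 40755 is not s-gonal.
Hits: s ∈ {5, 6} → 2.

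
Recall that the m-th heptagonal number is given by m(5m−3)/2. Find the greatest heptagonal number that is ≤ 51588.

50908

Solve n(5n−3)/2 ≤ 51588 for integer n.
n = 143 gives 50908 ≤ 51588, while n = 144 gives 51624 > 51588; so the answer is 50908.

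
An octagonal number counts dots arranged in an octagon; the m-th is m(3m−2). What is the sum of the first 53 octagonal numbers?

Σ i(3i−2) = 3Σi² − 2Σi over i = 1..53.
Σi = 1431 and Σi² = 51039.
3·51039 − 2·1431 = 150255.

150255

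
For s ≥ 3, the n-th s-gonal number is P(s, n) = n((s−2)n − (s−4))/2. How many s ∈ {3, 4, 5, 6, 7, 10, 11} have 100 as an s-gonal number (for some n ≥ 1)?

1

s = 3: P(3, 13) = 91 and P(3, 14) = 105; 100 is not s-gonal.
s = 4: P(4, 10) = 100. ✓
s = 5: P(5, 8) = 92 and P(5, 9) = 117; 100 is not s-gonal.
s = 6: P(6, 7) = 91 and P(6, 8) = 120; 100 is not s-gonal.
s = 7: P(7, 6) = 81 and P(7, 7) = 112; 100 is not s-gonal.
s = 10: P(10, 5) = 85 and P(10, 6) = 126; 100 is not s-gonal.
s = 11: P(11, 5) = 95 and P(11, 6) = 141; 100 is not s-gonal.
Hits: s ∈ {4} → 1.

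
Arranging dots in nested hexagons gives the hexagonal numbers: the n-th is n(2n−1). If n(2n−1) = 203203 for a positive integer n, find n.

Set n(2n−1) = 203203, giving 2n² − n − 203203 = 0.
The discriminant is 1 + 8·203203 = 1625625, and √1625625 = 1275.
So n = (1 + 1275) / 4 = 1276/4 = 319.
Check: 319·(2·319 − 1) = 203203. ✓

319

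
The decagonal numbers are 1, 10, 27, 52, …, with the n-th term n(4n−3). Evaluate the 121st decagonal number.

58201

121·(4·121 − 3) = 121·481 = 58201.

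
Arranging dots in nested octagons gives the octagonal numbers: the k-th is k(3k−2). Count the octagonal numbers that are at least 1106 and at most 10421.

The n-th octagonal number is n(3n−2).
Smallest index with value ≥ 1106: n = 20 (giving 1160).
Largest index with value ≤ 10421: n = 59 (giving 10325).
Indices 20 through 59: 40 terms.

40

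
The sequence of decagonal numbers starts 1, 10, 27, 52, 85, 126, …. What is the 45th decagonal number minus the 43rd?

45·(4·45 − 3) = 7965 and 43·(4·43 − 3) = 7267.
Difference: 7965 − 7267 = 698.

698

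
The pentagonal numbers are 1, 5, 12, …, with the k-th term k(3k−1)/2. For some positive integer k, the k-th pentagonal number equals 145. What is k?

10

Set n(3n−1)/2 = 145, giving 3n² − n − 290 = 0.
The discriminant is 1 + 24·145 = 3481, and √3481 = 59.
So n = (1 + 59) / 6 = 60/6 = 10.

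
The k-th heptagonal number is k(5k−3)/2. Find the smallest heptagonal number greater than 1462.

Solve n(5n−3)/2 > 1462 for integer n.
The largest n with value ≤ 1462 is 24 (since 1404 ≤ 1462 < 1525), so the first above is n = 25, value 1525.

1525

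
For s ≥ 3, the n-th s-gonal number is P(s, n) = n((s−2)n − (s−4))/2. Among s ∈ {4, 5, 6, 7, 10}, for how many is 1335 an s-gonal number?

1

s = 4: P(4, 36) = 1296 and P(4, 37) = 1369; 1335 is not s-gonal.
s = 5: P(5, 30) = 1335. ✓
s = 6: P(6, 26) = 1326 and P(6, 27) = 1431; 1335 is not s-gonal.
s = 7: P(7, 23) = 1288 and P(7, 24) = 1404; 1335 is not s-gonal.
s = 10: P(10, 18) = 1242 and P(10, 19) = 1387; 1335 is not s-gonal.
Hits: s ∈ {5} → 1.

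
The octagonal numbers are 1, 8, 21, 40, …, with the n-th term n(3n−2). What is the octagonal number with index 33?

3201

The 33rd octagonal number is n(3n−2) with n = 33.
33·(3·33 − 2) = 33·97 = 3201.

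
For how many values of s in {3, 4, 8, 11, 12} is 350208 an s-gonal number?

s = 3: P(3, 836) = 349866 and P(3, 837) = 350703; 350208 is not s-gonal.
s = 4: P(4, 591) = 349281 and P(4, 592) = 350464; 350208 is not s-gonal.
s = 8: P(8, 342) = 350208. ✓
s = 11: P(11, 279) = 349308 and P(11, 280) = 351820; 350208 is not s-gonal.
s = 12: P(12, 265) = 350065 and P(12, 266) = 352716; 350208 is not s-gonal.
Hits: s ∈ {8} → 1.

1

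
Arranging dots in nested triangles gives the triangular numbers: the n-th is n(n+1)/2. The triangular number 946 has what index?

43

Set n(n+1)/2 = 946, giving n² + n − 1892 = 0.
So n = (-1 + 87) / 2 = 86/2 = 43.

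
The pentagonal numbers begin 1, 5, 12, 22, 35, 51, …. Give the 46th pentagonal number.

The 46th pentagonal number is n(3n−1)/2 with n = 46.
46·(3·46 − 1)/2 = 46·137/2 = 3151.

3151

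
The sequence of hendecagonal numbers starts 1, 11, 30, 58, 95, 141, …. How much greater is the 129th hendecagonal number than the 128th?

1153

Consecutive hendecagonal numbers differ by 9n − 8: here 9·129 − 8 = 1153.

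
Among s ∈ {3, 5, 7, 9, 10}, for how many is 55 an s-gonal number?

s = 3: P(3, 10) = 55. ✓
s = 5: P(5, 6) = 51 and P(5, 7) = 70; 55 is not s-gonal.
s = 7: P(7, 5) = 55. ✓
s = 9: P(9, 4) = 46 and P(9, 5) = 75; 55 is not s-gonal.
s = 10: P(10, 4) = 52 and P(10, 5) = 85; 55 is not s-gonal.
Hits: s ∈ {3, 7} → 2.

2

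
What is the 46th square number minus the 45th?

91

n² − (n−1)² = 2n − 1, so 46² − 45² = 2·46 − 1 = 91.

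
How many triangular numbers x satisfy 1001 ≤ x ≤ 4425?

49

The n-th triangular number is n(n+1)/2.
Smallest index with value ≥ 1001: n = 45 (giving 1035).
Largest index with value ≤ 4425: n = 93 (giving 4371).
Indices 45 through 93: 49 terms.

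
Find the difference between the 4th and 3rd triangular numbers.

4

Consecutive triangular numbers differ by n: T_{4} − T_{3} = 4.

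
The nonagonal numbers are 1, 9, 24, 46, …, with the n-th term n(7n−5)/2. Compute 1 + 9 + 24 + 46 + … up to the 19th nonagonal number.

8170

Σ i(7i−5)/2 = (7Σi² − 5Σi) / 2 over i = 1..19.
Σi = 190 and Σi² = 2470.
(7·2470 − 5·190) / 2 = 16340/2 = 8170.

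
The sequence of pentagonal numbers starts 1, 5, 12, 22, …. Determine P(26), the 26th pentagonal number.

1001

26·(3·26 − 1)/2 = 26·77/2 = 1001.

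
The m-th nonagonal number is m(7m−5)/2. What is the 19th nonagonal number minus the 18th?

Consecutive nonagonal numbers differ by 7n − 6: here 7·19 − 6 = 127.

127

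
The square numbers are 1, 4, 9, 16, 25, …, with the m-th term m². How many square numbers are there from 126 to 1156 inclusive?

23

The n-th square number is n².
Smallest index with value ≥ 126: n = 12 (giving 144).
Largest index with value ≤ 1156: n = 34 (giving 1156).
Indices 12 through 34: 23 terms.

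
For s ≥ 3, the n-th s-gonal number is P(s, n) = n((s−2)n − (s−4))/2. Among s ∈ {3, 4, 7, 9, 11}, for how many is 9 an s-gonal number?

s = 3: P(3, 3) = 6 and P(3, 4) = 10; 9 is not s-gonal.
s = 4: P(4, 3) = 9. ✓
s = 7: P(7, 2) = 7 and P(7, 3) = 18; 9 is not s-gonal.
s = 9: P(9, 2) = 9. ✓
s = 11: P(11, 1) = 1 and P(11, 2) = 11; 9 is not s-gonal.
Hits: s ∈ {4, 9} → 2.

2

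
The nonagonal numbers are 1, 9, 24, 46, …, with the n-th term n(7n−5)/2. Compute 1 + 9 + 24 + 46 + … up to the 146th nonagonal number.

Σ i(7i−5)/2 = (7Σi² − 5Σi) / 2 over i = 1..146.
Σi = 10731 and Σi² = 1048061.
(7·1048061 − 5·10731) / 2 = 7282772/2 = 3641386.

3641386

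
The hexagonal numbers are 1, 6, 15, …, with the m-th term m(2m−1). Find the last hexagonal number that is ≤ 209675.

209628

Solve n(2n−1) ≤ 209675 for integer n.
n = 324 gives 209628 ≤ 209675, while n = 325 gives 210925 > 209675; so the answer is 209628.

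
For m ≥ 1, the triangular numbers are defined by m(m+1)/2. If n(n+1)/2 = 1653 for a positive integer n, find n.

Set n(n+1)/2 = 1653, giving n² + n − 3306 = 0.
So n = (-1 + 115) / 2 = 114/2 = 57.

57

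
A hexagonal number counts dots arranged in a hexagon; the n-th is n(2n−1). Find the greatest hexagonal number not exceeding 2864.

2850

Solve n(2n−1) ≤ 2864 for integer n.
n = 38 gives 2850 ≤ 2864, while n = 39 gives 3003 > 2864; so the answer is 2850.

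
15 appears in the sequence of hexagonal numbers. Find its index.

3

Set n(2n−1) = 15, giving 2n² − n − 15 = 0.
So n = (1 + 11) / 4 = 12/4 = 3.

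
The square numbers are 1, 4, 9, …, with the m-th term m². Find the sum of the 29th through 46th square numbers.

25797

Σ_{i=29}^{46} i² = 33511 − 7714 = 25797.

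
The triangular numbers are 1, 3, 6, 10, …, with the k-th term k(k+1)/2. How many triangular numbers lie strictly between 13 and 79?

8

The n-th triangular number is n(n+1)/2.
Smallest index with value > 13: n = 5 (giving 15).
Largest index with value < 79: n = 12 (giving 78).
Indices 5 through 12: 8 terms.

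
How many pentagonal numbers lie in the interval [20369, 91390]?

131

The n-th pentagonal number is n(3n−1)/2.
Smallest index with value ≥ 20369: n = 117 (giving 20475).
Largest index with value ≤ 91390: n = 247 (giving 91390).
Indices 117 through 247: 131 terms.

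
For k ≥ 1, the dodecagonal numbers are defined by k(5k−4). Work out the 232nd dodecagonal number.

268192

The 232nd dodecagonal number is n(5n−4) with n = 232.
232·(5·232 − 4) = 232·1156 = 268192.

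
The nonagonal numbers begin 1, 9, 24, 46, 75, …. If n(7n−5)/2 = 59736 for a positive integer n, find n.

131

Set n(7n−5)/2 = 59736, giving 7n² − 5n − 119472 = 0.
The discriminant is 25 + 56·59736 = 3345241, and √3345241 = 1829.
So n = (5 + 1829) / 14 = 1834/14 = 131.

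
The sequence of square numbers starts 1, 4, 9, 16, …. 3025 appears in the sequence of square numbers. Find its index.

We need n² = 3025, so n = √3025 = 55.

55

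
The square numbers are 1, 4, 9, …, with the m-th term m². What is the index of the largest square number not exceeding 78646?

Solve n² ≤ 78646 for integer n.
n = 280 gives 78400 ≤ 78646, while n = 281 gives 78961 > 78646; so the answer is index 280.

280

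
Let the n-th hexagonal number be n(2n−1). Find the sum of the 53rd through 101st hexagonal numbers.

Σ i(2i−1) = 2Σi² − Σi over i = 53..101.
Σi = 5151 − 1378 = 3773 and Σi² = 348551 − 48230 = 300321.
2·300321 − 1·3773 = 596869.

596869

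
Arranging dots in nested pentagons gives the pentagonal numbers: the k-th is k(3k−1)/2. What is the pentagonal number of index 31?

The 31st pentagonal number is n(3n−1)/2 with n = 31.
31·(3·31 − 1)/2 = 31·92/2 = 31·46 = 1426.

1426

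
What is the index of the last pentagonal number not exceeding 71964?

Solve n(3n−1)/2 ≤ 71964 for integer n.
n = 219 gives 71832 ≤ 71964, while n = 220 gives 72490 > 71964; so the answer is index 219.

219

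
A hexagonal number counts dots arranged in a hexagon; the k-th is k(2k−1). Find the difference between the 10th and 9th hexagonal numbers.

Consecutive hexagonal numbers differ by 4n − 3: here 4·10 − 3 = 37.

37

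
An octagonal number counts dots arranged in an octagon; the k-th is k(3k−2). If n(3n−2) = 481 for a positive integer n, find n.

13

Set n(3n−2) = 481, giving 3n² − 2n − 481 = 0.
The discriminant is 4 + 12·481 = 5776, and √5776 = 76.
So n = (2 + 76) / 6 = 78/6 = 13.
Check: 13·(3·13 − 2) = 481. ✓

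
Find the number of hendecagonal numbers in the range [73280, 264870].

116

The n-th hendecagonal number is n(9n−7)/2.
Smallest index with value ≥ 73280: n = 128 (giving 73280).
Largest index with value ≤ 264870: n = 243 (giving 264870).
Indices 128 through 243: 116 terms.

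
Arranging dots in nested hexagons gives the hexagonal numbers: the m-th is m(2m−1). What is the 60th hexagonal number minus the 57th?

699

60·(2·60 − 1) = 7140 and 57·(2·57 − 1) = 6441.
Difference: 7140 − 6441 = 699.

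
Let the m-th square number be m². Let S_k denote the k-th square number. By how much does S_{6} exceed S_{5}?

11

n² − (n−1)² = 2n − 1, so 6² − 5² = 2·6 − 1 = 11.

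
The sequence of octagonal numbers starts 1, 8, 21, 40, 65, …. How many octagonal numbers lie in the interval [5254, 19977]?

The n-th octagonal number is n(3n−2).
Smallest index with value ≥ 5254: n = 43 (giving 5461).
Largest index with value ≤ 19977: n = 81 (giving 19521).
Indices 43 through 81: 39 terms.

39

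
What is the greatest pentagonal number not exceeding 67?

Solve n(3n−1)/2 ≤ 67 for integer n.
n = 6 gives 51 ≤ 67, while n = 7 gives 70 > 67; so the answer is 51.

51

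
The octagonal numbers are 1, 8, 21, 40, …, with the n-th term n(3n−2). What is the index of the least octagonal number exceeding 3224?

34

Solve n(3n−2) > 3224 for integer n.
The largest n with value ≤ 3224 is 33 (since 3201 ≤ 3224 < 3400), so the first above is n = 34, value 3400.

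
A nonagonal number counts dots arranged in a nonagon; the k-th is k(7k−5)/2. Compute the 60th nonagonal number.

12450

The 60th nonagonal number is n(7n−5)/2 with n = 60.
60·(7·60 − 5)/2 = 60·415/2 = 12450.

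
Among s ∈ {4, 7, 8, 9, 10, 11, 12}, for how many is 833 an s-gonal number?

s = 4: P(4, 28) = 784 and P(4, 29) = 841; 833 is not s-gonal.
s = 7: P(7, 18) = 783 and P(7, 19) = 874; 833 is not s-gonal.
s = 8: P(8, 17) = 833. ✓
s = 9: P(9, 15) = 750 and P(9, 16) = 856; 833 is not s-gonal.
s = 10: P(10, 14) = 742 and P(10, 15) = 855; 833 is not s-gonal.
s = 11: P(11, 14) = 833. ✓
s = 12: P(12, 13) = 793 and P(12, 14) = 924; 833 is not s-gonal.
Hits: s ∈ {8, 11} → 2.

2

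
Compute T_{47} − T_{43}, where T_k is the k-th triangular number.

47·48/2 = 1128 and 43·44/2 = 946.
Difference: 1128 − 946 = 182.

182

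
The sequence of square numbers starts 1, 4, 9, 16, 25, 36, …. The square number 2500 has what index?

We need n² = 2500, so n = √2500 = 50.

50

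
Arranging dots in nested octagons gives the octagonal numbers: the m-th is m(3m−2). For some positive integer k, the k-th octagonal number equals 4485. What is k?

39

Set n(3n−2) = 4485, giving 3n² − 2n − 4485 = 0.
So n = (2 + 232) / 6 = 234/6 = 39.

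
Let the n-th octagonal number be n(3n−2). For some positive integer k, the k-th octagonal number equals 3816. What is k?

36

Set n(3n−2) = 3816, giving 3n² − 2n − 3816 = 0.
So n = (2 + 214) / 6 = 216/6 = 36.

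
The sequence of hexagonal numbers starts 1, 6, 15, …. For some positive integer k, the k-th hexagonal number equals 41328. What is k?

Set n(2n−1) = 41328, giving 2n² − n − 41328 = 0.
So n = (1 + 575) / 4 = 576/4 = 144.

144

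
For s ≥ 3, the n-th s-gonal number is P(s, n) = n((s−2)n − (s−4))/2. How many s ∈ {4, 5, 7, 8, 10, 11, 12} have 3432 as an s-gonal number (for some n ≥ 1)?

1

s = 4: P(4, 58) = 3364 and P(4, 59) = 3481; 3432 is not s-gonal.
s = 5: P(5, 48) = 3432. ✓
s = 7: P(7, 37) = 3367 and P(7, 38) = 3553; 3432 is not s-gonal.
s = 8: P(8, 34) = 3400 and P(8, 35) = 3605; 3432 is not s-gonal.
s = 10: P(10, 29) = 3277 and P(10, 30) = 3510; 3432 is not s-gonal.
s = 11: P(11, 28) = 3430 and P(11, 29) = 3683; 3432 is not s-gonal.
s = 12: P(12, 26) = 3276 and P(12, 27) = 3537; 3432 is not s-gonal.
Hits: s ∈ {5} → 1.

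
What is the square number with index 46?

The 46th square number is n² with n = 46.
46² = 2116.

2116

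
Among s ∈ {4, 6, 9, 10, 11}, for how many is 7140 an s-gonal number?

s = 4: P(4, 84) = 7056 and P(4, 85) = 7225; 7140 is not s-gonal.
s = 6: P(6, 60) = 7140. ✓
s = 9: P(9, 45) = 6975 and P(9, 46) = 7291; 7140 is not s-gonal.
s = 10: P(10, 42) = 6930 and P(10, 43) = 7267; 7140 is not s-gonal.
s = 11: P(11, 40) = 7060 and P(11, 41) = 7421; 7140 is not s-gonal.
Hits: s ∈ {6} → 1.

1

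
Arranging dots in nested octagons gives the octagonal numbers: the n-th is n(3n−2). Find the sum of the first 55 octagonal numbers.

Σ i(3i−2) = 3Σi² − 2Σi over i = 1..55.
Σi = 1540 and Σi² = 56980.
3·56980 − 2·1540 = 167860.

167860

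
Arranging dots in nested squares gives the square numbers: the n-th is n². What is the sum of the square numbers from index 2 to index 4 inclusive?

Σ_{i=2}^{4} i² = 30 − 1 = 29.

29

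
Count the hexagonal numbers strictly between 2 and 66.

The n-th hexagonal number is n(2n−1).
Smallest index with value > 2: n = 2 (giving 6).
Largest index with value < 66: n = 5 (giving 45).
Indices 2 through 5: 4 terms.

4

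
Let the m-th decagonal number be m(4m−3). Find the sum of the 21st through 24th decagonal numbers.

7850

Σ i(4i−3) = 4Σi² − 3Σi over i = 21..24.
Σi = 300 − 210 = 90 and Σi² = 4900 − 2870 = 2030.
4·2030 − 3·90 = 7850.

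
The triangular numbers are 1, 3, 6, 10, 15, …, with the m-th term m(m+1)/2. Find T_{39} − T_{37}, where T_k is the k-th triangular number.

39·40/2 = 780 and 37·38/2 = 703.
Difference: 780 − 703 = 77.

77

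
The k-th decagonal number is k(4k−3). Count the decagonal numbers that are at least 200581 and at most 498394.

129

The n-th decagonal number is n(4n−3).
Smallest index with value ≥ 200581: n = 225 (giving 201825).
Largest index with value ≤ 498394: n = 353 (giving 497377).
Indices 225 through 353: 129 terms.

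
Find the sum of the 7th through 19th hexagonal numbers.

4589

Σ i(2i−1) = 2Σi² − Σi over i = 7..19.
Σi = 190 − 21 = 169 and Σi² = 2470 − 91 = 2379.
2·2379 − 1·169 = 4589.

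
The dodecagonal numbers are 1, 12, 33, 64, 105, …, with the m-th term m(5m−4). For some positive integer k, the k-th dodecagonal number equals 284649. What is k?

239

Set n(5n−4) = 284649, giving 5n² − 4n − 284649 = 0.
So n = (4 + 2386) / 10 = 2390/10 = 239.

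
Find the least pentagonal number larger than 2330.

Solve n(3n−1)/2 > 2330 for integer n.
The largest n with value ≤ 2330 is 39 (since 2262 ≤ 2330 < 2380), so the first above is n = 40, value 2380.

2380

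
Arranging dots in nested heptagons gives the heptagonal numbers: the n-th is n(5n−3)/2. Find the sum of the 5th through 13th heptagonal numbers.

Σ i(5i−3)/2 = (5Σi² − 3Σi) / 2 over i = 5..13.
Σi = 91 − 10 = 81 and Σi² = 819 − 30 = 789.
(5·789 − 3·81) / 2 = 3702/2 = 1851.

1851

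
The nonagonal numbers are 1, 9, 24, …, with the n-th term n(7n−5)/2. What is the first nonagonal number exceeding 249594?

250714

Solve n(7n−5)/2 > 249594 for integer n.
The largest n with value ≤ 249594 is 267 (since 248844 ≤ 249594 < 250714), so the first above is n = 268, value 250714.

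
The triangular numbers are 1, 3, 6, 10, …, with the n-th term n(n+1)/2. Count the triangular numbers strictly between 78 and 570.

The n-th triangular number is n(n+1)/2.
Smallest index with value > 78: n = 13 (giving 91).
Largest index with value < 570: n = 33 (giving 561).
Indices 13 through 33: 21 terms.

21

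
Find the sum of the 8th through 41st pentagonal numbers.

35105

Σ i(3i−1)/2 = (3Σi² − Σi) / 2 over i = 8..41.
Σi = 861 − 28 = 833 and Σi² = 23821 − 140 = 23681.
(3·23681 − 1·833) / 2 = 70210/2 = 35105.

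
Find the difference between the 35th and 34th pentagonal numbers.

Consecutive pentagonal numbers differ by 3n − 2: here 3·35 − 2 = 103.

103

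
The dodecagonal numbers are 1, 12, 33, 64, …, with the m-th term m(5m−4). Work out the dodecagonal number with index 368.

The 368th dodecagonal number is n(5n−4) with n = 368.
368·(5·368 − 4) = 368·1836 = 675648.

675648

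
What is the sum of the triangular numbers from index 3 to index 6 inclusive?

52

Σ i(i+1)/2 = (Σi² + Σi) / 2 over i = 3..6.
Σi = 21 − 3 = 18 and Σi² = 91 − 5 = 86.
(1·86 + 1·18) / 2 = 104/2 = 52.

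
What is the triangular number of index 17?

The 17th triangular number is n(n+1)/2 with n = 17.
17·18/2 = 306/2 = 153.

153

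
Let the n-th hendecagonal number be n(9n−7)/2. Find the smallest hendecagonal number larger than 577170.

Solve n(9n−7)/2 > 577170 for integer n.
The largest n with value ≤ 577170 is 358 (since 575485 ≤ 577170 < 578708), so the first above is n = 359, value 578708.

578708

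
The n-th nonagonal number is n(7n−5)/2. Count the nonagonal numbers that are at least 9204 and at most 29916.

41

The n-th nonagonal number is n(7n−5)/2.
Smallest index with value ≥ 9204: n = 52 (giving 9334).
Largest index with value ≤ 29916: n = 92 (giving 29394).
Indices 52 through 92: 41 terms.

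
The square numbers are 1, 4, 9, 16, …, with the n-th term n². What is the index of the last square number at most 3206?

56

Solve n² ≤ 3206 for integer n.
n = 56 gives 3136 ≤ 3206, while n = 57 gives 3249 > 3206; so the answer is index 56.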